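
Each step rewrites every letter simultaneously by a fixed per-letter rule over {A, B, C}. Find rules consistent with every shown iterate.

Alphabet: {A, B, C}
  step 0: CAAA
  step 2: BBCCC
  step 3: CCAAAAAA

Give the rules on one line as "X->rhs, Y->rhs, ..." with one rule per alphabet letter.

A->B, B->C, C->AA

  step 2 ⇒ step 3: BBCCC ⇒ C·C·AA·AA·AA
    B ↦ C
    C ↦ AA
    A ↦ B  (constrained at step 0)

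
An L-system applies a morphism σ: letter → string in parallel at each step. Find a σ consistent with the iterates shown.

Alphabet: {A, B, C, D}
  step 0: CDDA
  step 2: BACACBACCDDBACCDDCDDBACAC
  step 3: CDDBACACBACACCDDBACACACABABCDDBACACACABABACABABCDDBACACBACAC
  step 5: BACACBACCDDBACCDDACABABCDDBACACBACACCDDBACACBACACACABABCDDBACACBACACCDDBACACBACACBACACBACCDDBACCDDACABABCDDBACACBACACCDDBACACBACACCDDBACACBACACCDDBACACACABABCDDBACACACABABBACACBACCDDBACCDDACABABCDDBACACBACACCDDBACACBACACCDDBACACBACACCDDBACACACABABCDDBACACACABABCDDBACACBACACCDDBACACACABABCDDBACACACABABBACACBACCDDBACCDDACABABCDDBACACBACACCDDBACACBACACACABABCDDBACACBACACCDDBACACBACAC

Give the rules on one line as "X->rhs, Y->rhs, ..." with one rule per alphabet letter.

A->BAC, B->CDD, C->AC, D->AB

  step 2 ⇒ step 3: BACACBACCDDBACCDDCDDBACAC ⇒ CDD·BAC·AC·BAC·AC·CDD·BAC·AC·AC·AB·AB·CDD·BAC·AC·AC·AB·AB·AC·AB·AB·CDD·BAC·AC·BAC·AC
    A ↦ BAC
    B ↦ CDD
    C ↦ AC
    D ↦ AB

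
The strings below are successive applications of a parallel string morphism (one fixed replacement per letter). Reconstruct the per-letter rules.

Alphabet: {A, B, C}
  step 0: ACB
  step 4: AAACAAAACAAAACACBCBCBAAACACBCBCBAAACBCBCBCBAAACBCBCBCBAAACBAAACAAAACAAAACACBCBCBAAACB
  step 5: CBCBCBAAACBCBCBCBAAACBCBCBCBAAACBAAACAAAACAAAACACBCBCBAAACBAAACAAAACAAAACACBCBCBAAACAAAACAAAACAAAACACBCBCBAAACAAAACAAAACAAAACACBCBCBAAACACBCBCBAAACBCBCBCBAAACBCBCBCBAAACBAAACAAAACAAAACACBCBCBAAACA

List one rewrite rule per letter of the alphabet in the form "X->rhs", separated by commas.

  step 4 ⇒ step 5: AAACAAAACAAAACACBCBCBAAACACBCBCBAAACBCBCBCBAAACBCBCBCBAAACBAAACAAAACAAAACACBCBCBAAACB ⇒ CB·CB·CB·AAA·CB·CB·CB·CB·AAA·CB·CB·CB·CB·AAA·CB·AAA·CA·AAA·CA·AAA·CA·CB·CB·CB·AAA·CB·AAA·CA·AAA·CA·AAA·CA·CB·CB·CB·AAA·CA·AAA·CA·AAA·CA·AAA·CA·CB·CB·CB·AAA·CA·AAA·CA·AAA·CA·AAA·CA·CB·CB·CB·AAA·CA·CB·CB·CB·AAA·CB·CB·CB·CB·AAA·CB·CB·CB·CB·AAA·CB·AAA·CA·AAA·CA·AAA·CA·CB·CB·CB·AAA·CA
    A ↦ CB
    B ↦ CA
    C ↦ AAA

A->CB, B->CA, C->AAA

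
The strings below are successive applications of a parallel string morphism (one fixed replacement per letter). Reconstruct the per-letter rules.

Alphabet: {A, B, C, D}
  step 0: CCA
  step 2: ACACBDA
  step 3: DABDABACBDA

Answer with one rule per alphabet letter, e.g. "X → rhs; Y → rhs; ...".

A->DA, B->AC, C->B, D->B

  step 2 ⇒ step 3: ACACBDA ⇒ DA·B·DA·B·AC·B·DA
    A ↦ DA
    B ↦ AC
    C ↦ B
    D ↦ B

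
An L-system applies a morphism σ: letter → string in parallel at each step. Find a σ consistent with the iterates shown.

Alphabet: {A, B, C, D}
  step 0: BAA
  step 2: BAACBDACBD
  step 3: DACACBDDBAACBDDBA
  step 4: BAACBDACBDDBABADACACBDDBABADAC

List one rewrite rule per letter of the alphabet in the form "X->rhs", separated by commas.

A->AC, B->D, C->BD, D->BA

  step 3 ⇒ step 4: DACACBDDBAACBDDBA ⇒ BA·AC·BD·AC·BD·D·BA·BA·D·AC·AC·BD·D·BA·BA·D·AC
    A ↦ AC
    B ↦ D
    C ↦ BD
    D ↦ BA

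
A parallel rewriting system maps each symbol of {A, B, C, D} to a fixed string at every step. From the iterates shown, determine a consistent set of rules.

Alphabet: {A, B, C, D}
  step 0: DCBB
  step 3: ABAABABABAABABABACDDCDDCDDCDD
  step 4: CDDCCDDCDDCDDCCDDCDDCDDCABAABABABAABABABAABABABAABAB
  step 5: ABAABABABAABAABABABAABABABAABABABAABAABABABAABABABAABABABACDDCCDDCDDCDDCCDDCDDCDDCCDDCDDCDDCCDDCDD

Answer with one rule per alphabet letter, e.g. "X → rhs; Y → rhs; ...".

A->C, B->DD, C->ABA, D->AB

  step 4 ⇒ step 5: CDDCCDDCDDCDDCCDDCDDCDDCABAABABABAABABABAABABABAABAB ⇒ ABA·AB·AB·ABA·ABA·AB·AB·ABA·AB·AB·ABA·AB·AB·ABA·ABA·AB·AB·ABA·AB·AB·ABA·AB·AB·ABA·C·DD·C·C·DD·C·DD·C·DD·C·C·DD·C·DD·C·DD·C·C·DD·C·DD·C·DD·C·C·DD·C·DD
    A ↦ C
    B ↦ DD
    C ↦ ABA
    D ↦ AB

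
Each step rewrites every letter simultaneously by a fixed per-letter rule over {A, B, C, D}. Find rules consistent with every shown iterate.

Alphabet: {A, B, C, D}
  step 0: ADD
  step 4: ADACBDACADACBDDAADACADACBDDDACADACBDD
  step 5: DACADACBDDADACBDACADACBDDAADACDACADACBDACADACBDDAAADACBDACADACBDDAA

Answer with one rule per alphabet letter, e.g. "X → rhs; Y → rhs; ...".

  step 4 ⇒ step 5: ADACBDACADACBDDAADACADACBDDDACADACBDD ⇒ DAC·A·DAC·B·DD·A·DAC·B·DAC·A·DAC·B·DD·A·A·DAC·DAC·A·DAC·B·DAC·A·DAC·B·DD·A·A·A·DAC·B·DAC·A·DAC·B·DD·A·A
    A ↦ DAC
    B ↦ DD
    C ↦ B
    D ↦ A

A->DAC, B->DD, C->B, D->A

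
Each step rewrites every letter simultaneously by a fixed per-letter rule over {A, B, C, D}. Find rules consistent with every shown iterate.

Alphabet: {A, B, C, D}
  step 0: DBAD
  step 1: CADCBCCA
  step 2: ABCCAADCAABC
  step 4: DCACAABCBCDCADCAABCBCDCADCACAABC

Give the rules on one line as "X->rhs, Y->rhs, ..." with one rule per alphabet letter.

  step 1 ⇒ step 2: CADCBCCA ⇒ A·BC·CA·A·DC·A·A·BC
    A ↦ BC
    B ↦ DC
    C ↦ A
    D ↦ CA

A->BC, B->DC, C->A, D->CA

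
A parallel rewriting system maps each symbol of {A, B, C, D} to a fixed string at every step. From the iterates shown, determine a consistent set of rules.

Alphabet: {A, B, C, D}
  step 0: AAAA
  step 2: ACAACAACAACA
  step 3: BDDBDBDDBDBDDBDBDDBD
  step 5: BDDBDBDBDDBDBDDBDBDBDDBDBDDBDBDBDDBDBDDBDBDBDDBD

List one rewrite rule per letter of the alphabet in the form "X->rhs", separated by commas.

  step 2 ⇒ step 3: ACAACAACAACA ⇒ BD·D·BD·BD·D·BD·BD·D·BD·BD·D·BD
    A ↦ BD
    C ↦ D
    B ↦ AC  (constrained at step 3)
    D ↦ A  (constrained at step 3)

A->BD, B->AC, C->D, D->A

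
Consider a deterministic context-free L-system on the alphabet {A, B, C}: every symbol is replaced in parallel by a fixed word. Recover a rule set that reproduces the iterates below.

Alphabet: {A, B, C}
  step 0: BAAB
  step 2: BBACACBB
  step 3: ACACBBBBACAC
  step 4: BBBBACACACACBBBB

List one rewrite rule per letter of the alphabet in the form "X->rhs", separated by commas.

A->B, B->AC, C->B

  step 3 ⇒ step 4: ACACBBBBACAC ⇒ B·B·B·B·AC·AC·AC·AC·B·B·B·B
    A ↦ B
    B ↦ AC
    C ↦ B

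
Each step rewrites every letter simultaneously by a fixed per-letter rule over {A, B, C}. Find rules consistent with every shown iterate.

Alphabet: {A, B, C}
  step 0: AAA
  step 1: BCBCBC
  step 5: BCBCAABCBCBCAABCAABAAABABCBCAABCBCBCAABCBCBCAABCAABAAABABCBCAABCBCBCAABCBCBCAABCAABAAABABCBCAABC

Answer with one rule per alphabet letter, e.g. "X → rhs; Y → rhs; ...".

  step 0 ⇒ step 1: AAA ⇒ BC·BC·BC
    A ↦ BC
    B ↦ AA  (constrained at step 1)
    C ↦ BA  (constrained at step 1)

A->BC, B->AA, C->BA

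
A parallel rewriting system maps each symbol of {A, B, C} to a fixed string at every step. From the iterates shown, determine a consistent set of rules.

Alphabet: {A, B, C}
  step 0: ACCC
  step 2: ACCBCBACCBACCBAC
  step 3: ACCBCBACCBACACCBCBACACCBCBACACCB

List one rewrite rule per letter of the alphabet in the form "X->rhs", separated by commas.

  step 2 ⇒ step 3: ACCBCBACCBACCBAC ⇒ AC·CB·CB·AC·CB·AC·AC·CB·CB·AC·AC·CB·CB·AC·AC·CB
    A ↦ AC
    B ↦ AC
    C ↦ CB

A->AC, B->AC, C->CB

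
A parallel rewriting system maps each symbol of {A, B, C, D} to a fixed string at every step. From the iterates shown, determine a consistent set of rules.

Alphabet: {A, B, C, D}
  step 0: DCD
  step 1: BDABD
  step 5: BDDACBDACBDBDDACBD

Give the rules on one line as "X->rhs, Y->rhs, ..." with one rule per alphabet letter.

A->D, B->C, C->A, D->BD

  step 0 ⇒ step 1: DCD ⇒ BD·A·BD
    C ↦ A
    D ↦ BD
    A ↦ D  (constrained at step 1)
    B ↦ C  (constrained at step 1)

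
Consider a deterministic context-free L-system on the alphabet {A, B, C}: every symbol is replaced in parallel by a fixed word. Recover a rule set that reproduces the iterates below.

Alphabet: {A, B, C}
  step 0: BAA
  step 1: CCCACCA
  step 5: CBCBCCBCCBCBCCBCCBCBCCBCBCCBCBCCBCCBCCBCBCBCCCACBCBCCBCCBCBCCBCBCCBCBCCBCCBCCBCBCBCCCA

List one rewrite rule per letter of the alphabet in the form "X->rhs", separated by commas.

A->CCA, B->C, C->BC

  step 0 ⇒ step 1: BAA ⇒ C·CCA·CCA
    A ↦ CCA
    B ↦ C
    C ↦ BC  (constrained at step 1)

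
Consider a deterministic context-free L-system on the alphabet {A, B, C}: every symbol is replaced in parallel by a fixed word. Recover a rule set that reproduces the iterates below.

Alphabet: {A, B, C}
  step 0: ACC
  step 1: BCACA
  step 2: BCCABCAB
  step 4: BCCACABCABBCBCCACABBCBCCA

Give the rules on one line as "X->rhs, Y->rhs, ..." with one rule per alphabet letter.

A->B, B->BC, C->CA

  step 1 ⇒ step 2: BCACA ⇒ BC·CA·B·CA·B
    A ↦ B
    B ↦ BC
    C ↦ CA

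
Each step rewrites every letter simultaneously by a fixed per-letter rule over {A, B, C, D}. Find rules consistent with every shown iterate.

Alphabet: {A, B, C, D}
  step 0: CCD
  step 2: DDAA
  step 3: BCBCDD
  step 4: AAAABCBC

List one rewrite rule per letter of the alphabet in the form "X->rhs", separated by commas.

A->D, B->A, C->A, D->BC

  step 3 ⇒ step 4: BCBCDD ⇒ A·A·A·A·BC·BC
    B ↦ A
    C ↦ A
    D ↦ BC
  step 2 ⇒ step 3: DDAA ⇒ BC·BC·D·D
    A ↦ D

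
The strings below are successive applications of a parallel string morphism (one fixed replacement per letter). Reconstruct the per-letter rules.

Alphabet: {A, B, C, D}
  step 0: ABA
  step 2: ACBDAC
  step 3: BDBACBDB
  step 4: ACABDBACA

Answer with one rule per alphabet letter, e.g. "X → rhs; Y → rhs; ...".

A->BD, B->A, C->B, D->C

  step 3 ⇒ step 4: BDBACBDB ⇒ A·C·A·BD·B·A·C·A
    A ↦ BD
    B ↦ A
    C ↦ B
    D ↦ C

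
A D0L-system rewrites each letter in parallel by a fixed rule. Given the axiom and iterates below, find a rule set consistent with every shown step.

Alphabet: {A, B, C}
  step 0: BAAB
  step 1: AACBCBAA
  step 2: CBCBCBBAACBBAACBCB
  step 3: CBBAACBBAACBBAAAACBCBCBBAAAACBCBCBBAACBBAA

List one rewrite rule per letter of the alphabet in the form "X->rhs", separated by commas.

A->CB, B->AA, C->CBB

  step 2 ⇒ step 3: CBCBCBBAACBBAACBCB ⇒ CBB·AA·CBB·AA·CBB·AA·AA·CB·CB·CBB·AA·AA·CB·CB·CBB·AA·CBB·AA
    A ↦ CB
    B ↦ AA
    C ↦ CBB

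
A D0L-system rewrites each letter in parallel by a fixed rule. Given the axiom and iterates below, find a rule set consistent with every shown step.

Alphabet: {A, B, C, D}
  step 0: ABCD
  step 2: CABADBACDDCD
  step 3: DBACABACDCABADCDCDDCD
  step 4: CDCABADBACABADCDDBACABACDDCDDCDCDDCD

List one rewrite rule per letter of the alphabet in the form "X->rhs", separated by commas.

  step 3 ⇒ step 4: DBACABACDCABADCDCDDCD ⇒ CD·CA·BA·D·BA·CA·BA·D·CD·D·BA·CA·BA·CD·D·CD·D·CD·CD·D·CD
    A ↦ BA
    B ↦ CA
    C ↦ D
    D ↦ CD

A->BA, B->CA, C->D, D->CD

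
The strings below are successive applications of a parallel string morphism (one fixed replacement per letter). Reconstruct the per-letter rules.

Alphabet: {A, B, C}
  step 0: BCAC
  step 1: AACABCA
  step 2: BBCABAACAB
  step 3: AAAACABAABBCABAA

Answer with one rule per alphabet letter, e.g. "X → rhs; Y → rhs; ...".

  step 2 ⇒ step 3: BBCABAACAB ⇒ AA·AA·CA·B·AA·B·B·CA·B·AA
    A ↦ B
    B ↦ AA
    C ↦ CA

A->B, B->AA, C->CA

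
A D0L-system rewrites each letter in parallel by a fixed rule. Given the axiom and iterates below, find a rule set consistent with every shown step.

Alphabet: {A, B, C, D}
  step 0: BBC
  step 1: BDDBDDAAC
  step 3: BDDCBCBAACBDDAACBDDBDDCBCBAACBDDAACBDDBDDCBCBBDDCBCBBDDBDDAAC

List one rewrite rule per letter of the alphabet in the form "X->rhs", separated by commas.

A->BDD, B->BDD, C->AAC, D->CB

  step 0 ⇒ step 1: BBC ⇒ BDD·BDD·AAC
    B ↦ BDD
    C ↦ AAC
    A ↦ BDD  (constrained at step 1)
    D ↦ CB  (constrained at step 1)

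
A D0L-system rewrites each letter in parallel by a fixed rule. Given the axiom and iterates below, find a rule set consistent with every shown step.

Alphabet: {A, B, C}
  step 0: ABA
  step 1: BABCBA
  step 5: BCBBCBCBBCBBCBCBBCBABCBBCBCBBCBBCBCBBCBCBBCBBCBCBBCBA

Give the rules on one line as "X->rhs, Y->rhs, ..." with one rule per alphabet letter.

  step 0 ⇒ step 1: ABA ⇒ BA·BC·BA
    A ↦ BA
    B ↦ BC
    C ↦ B  (constrained at step 1)

A->BA, B->BC, C->B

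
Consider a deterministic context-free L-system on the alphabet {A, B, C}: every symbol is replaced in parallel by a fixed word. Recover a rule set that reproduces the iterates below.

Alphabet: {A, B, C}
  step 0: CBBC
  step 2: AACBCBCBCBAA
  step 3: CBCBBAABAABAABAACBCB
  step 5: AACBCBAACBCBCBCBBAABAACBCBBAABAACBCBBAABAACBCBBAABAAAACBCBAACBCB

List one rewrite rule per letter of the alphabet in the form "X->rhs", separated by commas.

  step 2 ⇒ step 3: AACBCBCBCBAA ⇒ CB·CB·B·AA·B·AA·B·AA·B·AA·CB·CB
    A ↦ CB
    B ↦ AA
    C ↦ B

A->CB, B->AA, C->B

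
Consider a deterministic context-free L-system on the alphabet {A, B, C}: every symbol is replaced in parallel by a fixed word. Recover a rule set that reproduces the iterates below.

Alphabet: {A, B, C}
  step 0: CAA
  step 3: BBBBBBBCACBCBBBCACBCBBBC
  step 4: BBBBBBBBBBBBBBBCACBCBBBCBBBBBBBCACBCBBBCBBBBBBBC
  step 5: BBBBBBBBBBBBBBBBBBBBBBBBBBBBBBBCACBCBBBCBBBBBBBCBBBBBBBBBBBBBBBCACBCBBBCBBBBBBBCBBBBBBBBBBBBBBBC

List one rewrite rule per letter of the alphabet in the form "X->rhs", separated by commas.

  step 4 ⇒ step 5: BBBBBBBBBBBBBBBCACBCBBBCBBBBBBBCACBCBBBCBBBBBBBC ⇒ BB·BB·BB·BB·BB·BB·BB·BB·BB·BB·BB·BB·BB·BB·BB·BC·AC·BC·BB·BC·BB·BB·BB·BC·BB·BB·BB·BB·BB·BB·BB·BC·AC·BC·BB·BC·BB·BB·BB·BC·BB·BB·BB·BB·BB·BB·BB·BC
    A ↦ AC
    B ↦ BB
    C ↦ BC

A->AC, B->BB, C->BC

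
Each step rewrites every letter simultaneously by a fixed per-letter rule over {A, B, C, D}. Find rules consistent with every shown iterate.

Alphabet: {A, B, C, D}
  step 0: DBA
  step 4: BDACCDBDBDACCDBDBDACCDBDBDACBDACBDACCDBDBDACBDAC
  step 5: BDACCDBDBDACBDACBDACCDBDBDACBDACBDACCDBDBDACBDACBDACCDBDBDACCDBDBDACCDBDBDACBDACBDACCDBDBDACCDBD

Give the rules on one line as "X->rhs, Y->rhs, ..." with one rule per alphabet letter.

  step 4 ⇒ step 5: BDACCDBDBDACCDBDBDACCDBDBDACBDACBDACCDBDBDACBDAC ⇒ BD·AC·CD·BD·BD·AC·BD·AC·BD·AC·CD·BD·BD·AC·BD·AC·BD·AC·CD·BD·BD·AC·BD·AC·BD·AC·CD·BD·BD·AC·CD·BD·BD·AC·CD·BD·BD·AC·BD·AC·BD·AC·CD·BD·BD·AC·CD·BD
    A ↦ CD
    B ↦ BD
    C ↦ BD
    D ↦ AC

A->CD, B->BD, C->BD, D->AC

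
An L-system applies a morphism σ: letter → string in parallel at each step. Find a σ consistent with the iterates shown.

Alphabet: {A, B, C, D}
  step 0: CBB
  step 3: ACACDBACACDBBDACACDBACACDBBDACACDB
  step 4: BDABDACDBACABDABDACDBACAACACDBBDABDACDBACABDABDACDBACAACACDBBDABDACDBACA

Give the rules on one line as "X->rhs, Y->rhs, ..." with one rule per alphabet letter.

  step 3 ⇒ step 4: ACACDBACACDBBDACACDBACACDBBDACACDB ⇒ BD·A·BD·A·CDB·ACA·BD·A·BD·A·CDB·ACA·ACA·CDB·BD·A·BD·A·CDB·ACA·BD·A·BD·A·CDB·ACA·ACA·CDB·BD·A·BD·A·CDB·ACA
    A ↦ BD
    B ↦ ACA
    C ↦ A
    D ↦ CDB

A->BD, B->ACA, C->A, D->CDB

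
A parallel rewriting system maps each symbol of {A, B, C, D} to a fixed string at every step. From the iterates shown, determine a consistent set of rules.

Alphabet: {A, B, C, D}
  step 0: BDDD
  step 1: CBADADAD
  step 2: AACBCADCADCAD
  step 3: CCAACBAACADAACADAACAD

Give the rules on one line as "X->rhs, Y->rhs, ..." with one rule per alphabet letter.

A->C, B->CB, C->AA, D->AD

  step 2 ⇒ step 3: AACBCADCADCAD ⇒ C·C·AA·CB·AA·C·AD·AA·C·AD·AA·C·AD
    A ↦ C
    B ↦ CB
    C ↦ AA
    D ↦ AD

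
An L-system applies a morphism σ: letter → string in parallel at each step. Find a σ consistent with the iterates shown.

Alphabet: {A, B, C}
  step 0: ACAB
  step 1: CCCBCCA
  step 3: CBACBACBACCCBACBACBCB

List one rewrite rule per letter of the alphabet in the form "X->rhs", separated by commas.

  step 0 ⇒ step 1: ACAB ⇒ CC·CB·CC·A
    A ↦ CC
    B ↦ A
    C ↦ CB

A->CC, B->A, C->CB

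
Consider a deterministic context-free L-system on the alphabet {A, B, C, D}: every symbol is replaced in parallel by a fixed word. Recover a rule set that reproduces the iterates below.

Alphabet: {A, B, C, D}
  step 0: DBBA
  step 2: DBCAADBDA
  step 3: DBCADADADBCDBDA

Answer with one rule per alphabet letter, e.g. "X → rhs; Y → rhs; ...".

A->DA, B->C, C->A, D->DB

  step 2 ⇒ step 3: DBCAADBDA ⇒ DB·C·A·DA·DA·DB·C·DB·DA
    A ↦ DA
    B ↦ C
    C ↦ A
    D ↦ DB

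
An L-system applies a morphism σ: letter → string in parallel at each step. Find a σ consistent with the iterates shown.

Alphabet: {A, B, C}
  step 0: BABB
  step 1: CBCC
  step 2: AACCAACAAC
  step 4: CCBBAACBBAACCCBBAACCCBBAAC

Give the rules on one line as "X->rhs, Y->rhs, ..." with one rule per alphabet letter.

  step 1 ⇒ step 2: CBCC ⇒ AAC·C·AAC·AAC
    B ↦ C
    C ↦ AAC
  step 0 ⇒ step 1: BABB ⇒ C·B·C·C
    A ↦ B

A->B, B->C, C->AAC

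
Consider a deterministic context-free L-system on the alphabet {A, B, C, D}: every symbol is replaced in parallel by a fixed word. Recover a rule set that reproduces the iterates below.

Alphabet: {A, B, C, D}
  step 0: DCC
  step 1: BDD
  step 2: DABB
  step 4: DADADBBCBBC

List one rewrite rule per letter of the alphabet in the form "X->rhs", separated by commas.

A->BC, B->DA, C->D, D->B

  step 1 ⇒ step 2: BDD ⇒ DA·B·B
    B ↦ DA
    D ↦ B
    A ↦ BC  (constrained at step 2)
  step 0 ⇒ step 1: DCC ⇒ B·D·D
    C ↦ D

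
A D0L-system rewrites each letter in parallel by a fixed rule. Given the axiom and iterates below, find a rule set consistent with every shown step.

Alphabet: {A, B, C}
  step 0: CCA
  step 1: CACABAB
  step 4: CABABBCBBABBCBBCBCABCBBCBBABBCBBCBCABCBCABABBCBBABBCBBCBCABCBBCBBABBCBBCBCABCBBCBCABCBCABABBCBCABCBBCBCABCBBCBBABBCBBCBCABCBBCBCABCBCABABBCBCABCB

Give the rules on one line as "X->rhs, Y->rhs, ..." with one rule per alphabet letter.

  step 0 ⇒ step 1: CCA ⇒ CA·CA·BAB
    A ↦ BAB
    C ↦ CA
    B ↦ BCB  (constrained at step 1)

A->BAB, B->BCB, C->CA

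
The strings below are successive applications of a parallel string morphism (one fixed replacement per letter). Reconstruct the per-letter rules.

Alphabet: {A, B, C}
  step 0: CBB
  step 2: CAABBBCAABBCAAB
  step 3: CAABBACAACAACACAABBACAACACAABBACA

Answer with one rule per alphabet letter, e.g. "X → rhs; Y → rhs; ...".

A->B, B->ACA, C->CAA

  step 2 ⇒ step 3: CAABBBCAABBCAAB ⇒ CAA·B·B·ACA·ACA·ACA·CAA·B·B·ACA·ACA·CAA·B·B·ACA
    A ↦ B
    B ↦ ACA
    C ↦ CAA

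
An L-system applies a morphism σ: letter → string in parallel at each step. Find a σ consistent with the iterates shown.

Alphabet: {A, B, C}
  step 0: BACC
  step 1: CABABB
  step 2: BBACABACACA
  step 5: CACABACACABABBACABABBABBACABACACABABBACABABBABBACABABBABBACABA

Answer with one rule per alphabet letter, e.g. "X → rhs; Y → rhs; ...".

  step 1 ⇒ step 2: CABABB ⇒ B·BA·CA·BA·CA·CA
    A ↦ BA
    B ↦ CA
    C ↦ B

A->BA, B->CA, C->B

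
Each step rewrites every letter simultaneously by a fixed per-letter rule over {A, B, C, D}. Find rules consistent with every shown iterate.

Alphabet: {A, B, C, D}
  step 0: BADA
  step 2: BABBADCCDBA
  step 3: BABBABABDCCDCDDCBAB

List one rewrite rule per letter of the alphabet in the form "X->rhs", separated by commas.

A->B, B->BA, C->CD, D->DC

  step 2 ⇒ step 3: BABBADCCDBA ⇒ BA·B·BA·BA·B·DC·CD·CD·DC·BA·B
    A ↦ B
    B ↦ BA
    C ↦ CD
    D ↦ DC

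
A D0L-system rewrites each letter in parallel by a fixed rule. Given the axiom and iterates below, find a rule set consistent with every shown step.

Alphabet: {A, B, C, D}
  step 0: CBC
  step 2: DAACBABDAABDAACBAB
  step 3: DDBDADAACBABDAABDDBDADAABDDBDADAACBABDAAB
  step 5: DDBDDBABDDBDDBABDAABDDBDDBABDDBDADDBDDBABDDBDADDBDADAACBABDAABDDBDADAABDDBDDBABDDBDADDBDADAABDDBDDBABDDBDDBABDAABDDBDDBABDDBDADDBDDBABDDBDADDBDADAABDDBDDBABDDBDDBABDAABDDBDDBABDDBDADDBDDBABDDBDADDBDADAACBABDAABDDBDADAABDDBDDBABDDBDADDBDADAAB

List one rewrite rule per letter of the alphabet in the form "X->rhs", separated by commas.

A->DA, B->AB, C->ACB, D->DDB

  step 2 ⇒ step 3: DAACBABDAABDAACBAB ⇒ DDB·DA·DA·ACB·AB·DA·AB·DDB·DA·DA·AB·DDB·DA·DA·ACB·AB·DA·AB
    A ↦ DA
    B ↦ AB
    C ↦ ACB
    D ↦ DDB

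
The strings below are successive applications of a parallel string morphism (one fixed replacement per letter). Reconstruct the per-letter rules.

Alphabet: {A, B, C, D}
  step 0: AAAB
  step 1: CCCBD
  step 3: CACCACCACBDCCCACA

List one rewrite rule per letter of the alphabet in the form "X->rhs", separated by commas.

A->C, B->BD, C->CA, D->CC

  step 0 ⇒ step 1: AAAB ⇒ C·C·C·BD
    A ↦ C
    B ↦ BD
    C ↦ CA  (constrained at step 1)
    D ↦ CC  (constrained at step 1)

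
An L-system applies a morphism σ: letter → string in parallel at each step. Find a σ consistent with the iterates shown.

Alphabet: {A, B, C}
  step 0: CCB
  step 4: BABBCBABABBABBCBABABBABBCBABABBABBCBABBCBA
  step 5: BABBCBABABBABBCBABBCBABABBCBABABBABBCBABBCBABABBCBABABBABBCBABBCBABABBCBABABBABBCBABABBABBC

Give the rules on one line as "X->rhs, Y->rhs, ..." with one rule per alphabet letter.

A->BBC, B->BA, C->B

  step 4 ⇒ step 5: BABBCBABABBABBCBABABBABBCBABABBABBCBABBCBA ⇒ BA·BBC·BA·BA·B·BA·BBC·BA·BBC·BA·BA·BBC·BA·BA·B·BA·BBC·BA·BBC·BA·BA·BBC·BA·BA·B·BA·BBC·BA·BBC·BA·BA·BBC·BA·BA·B·BA·BBC·BA·BA·B·BA·BBC
    A ↦ BBC
    B ↦ BA
    C ↦ B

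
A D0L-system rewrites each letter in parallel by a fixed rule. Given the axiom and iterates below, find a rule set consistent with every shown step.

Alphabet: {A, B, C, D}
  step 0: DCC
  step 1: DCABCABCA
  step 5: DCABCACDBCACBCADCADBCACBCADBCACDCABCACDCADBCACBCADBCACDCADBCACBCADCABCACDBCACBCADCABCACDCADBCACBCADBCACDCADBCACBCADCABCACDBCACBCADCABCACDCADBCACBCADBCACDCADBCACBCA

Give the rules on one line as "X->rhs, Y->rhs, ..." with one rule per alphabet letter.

  step 0 ⇒ step 1: DCC ⇒ DCA·BCA·BCA
    C ↦ BCA
    D ↦ DCA
    A ↦ C  (constrained at step 1)
    B ↦ D  (constrained at step 1)

A->C, B->D, C->BCA, D->DCA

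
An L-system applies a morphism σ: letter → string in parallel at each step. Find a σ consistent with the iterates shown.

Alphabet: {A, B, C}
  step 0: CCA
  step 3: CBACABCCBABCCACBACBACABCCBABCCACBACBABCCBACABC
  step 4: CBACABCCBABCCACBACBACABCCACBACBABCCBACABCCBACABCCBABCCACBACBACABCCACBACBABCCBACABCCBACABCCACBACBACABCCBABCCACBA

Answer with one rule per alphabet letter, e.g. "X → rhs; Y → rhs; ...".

A->BC, B->CA, C->CBA

  step 3 ⇒ step 4: CBACABCCBABCCACBACBACABCCBABCCACBACBABCCBACABC ⇒ CBA·CA·BC·CBA·BC·CA·CBA·CBA·CA·BC·CA·CBA·CBA·BC·CBA·CA·BC·CBA·CA·BC·CBA·BC·CA·CBA·CBA·CA·BC·CA·CBA·CBA·BC·CBA·CA·BC·CBA·CA·BC·CA·CBA·CBA·CA·BC·CBA·BC·CA·CBA
    A ↦ BC
    B ↦ CA
    C ↦ CBA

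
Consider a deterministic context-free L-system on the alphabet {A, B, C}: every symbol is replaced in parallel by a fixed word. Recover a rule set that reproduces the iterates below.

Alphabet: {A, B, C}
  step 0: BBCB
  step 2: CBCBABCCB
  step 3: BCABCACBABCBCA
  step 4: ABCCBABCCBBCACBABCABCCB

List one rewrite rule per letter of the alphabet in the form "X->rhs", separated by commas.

A->CB, B->A, C->BC

  step 3 ⇒ step 4: BCABCACBABCBCA ⇒ A·BC·CB·A·BC·CB·BC·A·CB·A·BC·A·BC·CB
    A ↦ CB
    B ↦ A
    C ↦ BC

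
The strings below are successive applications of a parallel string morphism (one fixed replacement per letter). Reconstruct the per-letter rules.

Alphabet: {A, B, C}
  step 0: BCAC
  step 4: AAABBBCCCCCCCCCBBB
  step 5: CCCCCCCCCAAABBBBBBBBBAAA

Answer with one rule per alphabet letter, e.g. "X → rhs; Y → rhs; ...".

  step 4 ⇒ step 5: AAABBBCCCCCCCCCBBB ⇒ CCC·CCC·CCC·A·A·A·B·B·B·B·B·B·B·B·B·A·A·A
    A ↦ CCC
    B ↦ A
    C ↦ B

A->CCC, B->A, C->B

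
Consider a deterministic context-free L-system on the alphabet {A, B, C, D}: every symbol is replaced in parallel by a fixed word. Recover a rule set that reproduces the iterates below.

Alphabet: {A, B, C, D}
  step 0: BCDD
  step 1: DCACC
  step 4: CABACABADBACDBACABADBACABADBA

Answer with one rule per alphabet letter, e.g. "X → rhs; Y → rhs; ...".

A->BA, B->D, C->CA, D->C

  step 0 ⇒ step 1: BCDD ⇒ D·CA·C·C
    B ↦ D
    C ↦ CA
    D ↦ C
    A ↦ BA  (constrained at step 1)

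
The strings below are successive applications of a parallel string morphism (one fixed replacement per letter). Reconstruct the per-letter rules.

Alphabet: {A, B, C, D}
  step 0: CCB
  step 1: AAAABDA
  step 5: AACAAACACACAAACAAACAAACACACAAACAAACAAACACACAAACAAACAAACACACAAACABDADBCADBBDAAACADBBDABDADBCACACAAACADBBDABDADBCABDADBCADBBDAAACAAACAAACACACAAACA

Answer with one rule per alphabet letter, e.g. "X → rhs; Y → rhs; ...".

A->CA, B->BDA, C->AA, D->DB

  step 0 ⇒ step 1: CCB ⇒ AA·AA·BDA
    B ↦ BDA
    C ↦ AA
    A ↦ CA  (constrained at step 1)
    D ↦ DB  (constrained at step 1)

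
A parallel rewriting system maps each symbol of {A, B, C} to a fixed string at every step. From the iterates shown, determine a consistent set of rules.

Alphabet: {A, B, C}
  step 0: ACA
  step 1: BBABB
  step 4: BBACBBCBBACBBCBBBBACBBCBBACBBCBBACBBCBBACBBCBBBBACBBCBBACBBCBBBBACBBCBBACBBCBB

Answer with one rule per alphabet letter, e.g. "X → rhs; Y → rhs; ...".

  step 0 ⇒ step 1: ACA ⇒ BB·A·BB
    A ↦ BB
    C ↦ A
    B ↦ CBB  (constrained at step 1)

A->BB, B->CBB, C->A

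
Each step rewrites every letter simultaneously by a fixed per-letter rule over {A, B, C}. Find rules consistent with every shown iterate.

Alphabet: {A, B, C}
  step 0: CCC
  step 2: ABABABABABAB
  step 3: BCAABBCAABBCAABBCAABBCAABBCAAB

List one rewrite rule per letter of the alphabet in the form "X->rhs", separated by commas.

  step 2 ⇒ step 3: ABABABABABAB ⇒ BCA·AB·BCA·AB·BCA·AB·BCA·AB·BCA·AB·BCA·AB
    A ↦ BCA
    B ↦ AB
    C ↦ BB  (constrained at step 0)

A->BCA, B->AB, C->BB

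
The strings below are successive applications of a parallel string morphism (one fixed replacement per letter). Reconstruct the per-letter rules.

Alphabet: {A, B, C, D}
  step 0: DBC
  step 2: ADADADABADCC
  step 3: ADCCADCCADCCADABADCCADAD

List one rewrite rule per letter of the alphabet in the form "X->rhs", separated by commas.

A->AD, B->AB, C->AD, D->CC

  step 2 ⇒ step 3: ADADADABADCC ⇒ AD·CC·AD·CC·AD·CC·AD·AB·AD·CC·AD·AD
    A ↦ AD
    B ↦ AB
    C ↦ AD
    D ↦ CC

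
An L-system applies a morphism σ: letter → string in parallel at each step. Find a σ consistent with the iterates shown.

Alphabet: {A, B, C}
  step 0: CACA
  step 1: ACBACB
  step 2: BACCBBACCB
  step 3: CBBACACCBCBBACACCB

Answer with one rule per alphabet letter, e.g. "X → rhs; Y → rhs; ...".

A->B, B->CB, C->AC

  step 2 ⇒ step 3: BACCBBACCB ⇒ CB·B·AC·AC·CB·CB·B·AC·AC·CB
    A ↦ B
    B ↦ CB
    C ↦ AC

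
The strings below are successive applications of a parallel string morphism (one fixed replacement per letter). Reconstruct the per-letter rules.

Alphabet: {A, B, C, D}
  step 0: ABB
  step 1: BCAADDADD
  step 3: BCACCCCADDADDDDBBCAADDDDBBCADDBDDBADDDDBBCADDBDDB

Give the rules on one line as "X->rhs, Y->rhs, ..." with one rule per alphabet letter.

  step 0 ⇒ step 1: ABB ⇒ BCA·ADD·ADD
    A ↦ BCA
    B ↦ ADD
    C ↦ DDB  (constrained at step 1)
    D ↦ C  (constrained at step 1)

A->BCA, B->ADD, C->DDB, D->C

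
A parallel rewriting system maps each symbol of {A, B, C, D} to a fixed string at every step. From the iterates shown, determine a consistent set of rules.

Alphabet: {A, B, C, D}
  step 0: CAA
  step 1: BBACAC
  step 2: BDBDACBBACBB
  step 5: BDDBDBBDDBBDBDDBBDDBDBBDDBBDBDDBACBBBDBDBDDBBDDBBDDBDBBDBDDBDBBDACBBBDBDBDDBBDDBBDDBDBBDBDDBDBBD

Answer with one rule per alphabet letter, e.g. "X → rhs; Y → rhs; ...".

A->AC, B->BD, C->BB, D->DB

  step 1 ⇒ step 2: BBACAC ⇒ BD·BD·AC·BB·AC·BB
    A ↦ AC
    B ↦ BD
    C ↦ BB
    D ↦ DB  (constrained at step 2)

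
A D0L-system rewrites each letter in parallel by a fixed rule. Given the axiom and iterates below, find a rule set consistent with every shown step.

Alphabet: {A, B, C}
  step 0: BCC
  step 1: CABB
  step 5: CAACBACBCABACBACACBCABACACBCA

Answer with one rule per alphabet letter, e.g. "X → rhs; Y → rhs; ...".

  step 0 ⇒ step 1: BCC ⇒ CA·B·B
    B ↦ CA
    C ↦ B
    A ↦ AC  (constrained at step 1)

A->AC, B->CA, C->B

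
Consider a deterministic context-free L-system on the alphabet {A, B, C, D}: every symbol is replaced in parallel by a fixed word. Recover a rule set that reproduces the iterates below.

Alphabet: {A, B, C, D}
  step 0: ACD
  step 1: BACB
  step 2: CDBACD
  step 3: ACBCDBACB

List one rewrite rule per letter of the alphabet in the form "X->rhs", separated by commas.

A->B, B->CD, C->A, D->CB

  step 2 ⇒ step 3: CDBACD ⇒ A·CB·CD·B·A·CB
    A ↦ B
    B ↦ CD
    C ↦ A
    D ↦ CB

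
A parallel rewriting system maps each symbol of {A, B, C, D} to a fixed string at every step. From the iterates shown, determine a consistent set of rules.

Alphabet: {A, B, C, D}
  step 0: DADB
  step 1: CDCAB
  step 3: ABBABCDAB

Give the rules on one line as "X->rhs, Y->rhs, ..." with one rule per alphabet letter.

A->D, B->AB, C->B, D->C

  step 0 ⇒ step 1: DADB ⇒ C·D·C·AB
    A ↦ D
    B ↦ AB
    D ↦ C
    C ↦ B  (constrained at step 1)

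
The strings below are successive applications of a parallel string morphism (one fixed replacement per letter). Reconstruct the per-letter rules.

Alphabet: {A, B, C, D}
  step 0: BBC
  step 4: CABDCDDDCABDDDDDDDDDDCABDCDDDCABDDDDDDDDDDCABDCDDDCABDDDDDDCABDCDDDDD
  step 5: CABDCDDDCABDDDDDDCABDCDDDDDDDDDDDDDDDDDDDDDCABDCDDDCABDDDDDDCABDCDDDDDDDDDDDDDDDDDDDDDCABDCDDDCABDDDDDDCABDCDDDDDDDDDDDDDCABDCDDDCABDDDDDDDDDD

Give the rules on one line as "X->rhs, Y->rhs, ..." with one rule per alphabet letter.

  step 4 ⇒ step 5: CABDCDDDCABDDDDDDDDDDCABDCDDDCABDDDDDDDDDDCABDCDDDCABDDDDDDCABDCDDDDD ⇒ CAB·D·CD·DD·CAB·DD·DD·DD·CAB·D·CD·DD·DD·DD·DD·DD·DD·DD·DD·DD·DD·CAB·D·CD·DD·CAB·DD·DD·DD·CAB·D·CD·DD·DD·DD·DD·DD·DD·DD·DD·DD·DD·CAB·D·CD·DD·CAB·DD·DD·DD·CAB·D·CD·DD·DD·DD·DD·DD·DD·CAB·D·CD·DD·CAB·DD·DD·DD·DD·DD
    A ↦ D
    B ↦ CD
    C ↦ CAB
    D ↦ DD

A->D, B->CD, C->CAB, D->DD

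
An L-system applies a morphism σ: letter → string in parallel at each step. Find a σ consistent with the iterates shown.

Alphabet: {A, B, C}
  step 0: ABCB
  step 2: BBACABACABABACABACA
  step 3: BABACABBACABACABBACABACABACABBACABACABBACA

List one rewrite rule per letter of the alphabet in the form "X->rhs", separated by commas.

  step 2 ⇒ step 3: BBACABACABABACABACA ⇒ BA·BA·CA·BBA·CA·BA·CA·BBA·CA·BA·CA·BA·CA·BBA·CA·BA·CA·BBA·CA
    A ↦ CA
    B ↦ BA
    C ↦ BBA

A->CA, B->BA, C->BBA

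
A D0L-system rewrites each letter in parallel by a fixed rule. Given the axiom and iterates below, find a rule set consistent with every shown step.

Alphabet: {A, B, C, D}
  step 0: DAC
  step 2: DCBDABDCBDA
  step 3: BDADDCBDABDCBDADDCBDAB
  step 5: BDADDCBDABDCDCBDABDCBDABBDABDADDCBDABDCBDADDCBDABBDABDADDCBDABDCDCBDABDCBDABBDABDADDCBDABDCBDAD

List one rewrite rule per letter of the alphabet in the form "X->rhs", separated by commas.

A->B, B->DC, C->D, D->BDA

  step 2 ⇒ step 3: DCBDABDCBDA ⇒ BDA·D·DC·BDA·B·DC·BDA·D·DC·BDA·B
    A ↦ B
    B ↦ DC
    C ↦ D
    D ↦ BDA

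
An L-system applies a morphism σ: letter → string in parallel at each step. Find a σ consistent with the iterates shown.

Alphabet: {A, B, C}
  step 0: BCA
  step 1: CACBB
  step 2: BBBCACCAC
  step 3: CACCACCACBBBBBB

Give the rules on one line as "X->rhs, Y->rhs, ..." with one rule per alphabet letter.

  step 2 ⇒ step 3: BBBCACCAC ⇒ CAC·CAC·CAC·B·B·B·B·B·B
    A ↦ B
    B ↦ CAC
    C ↦ B

A->B, B->CAC, C->B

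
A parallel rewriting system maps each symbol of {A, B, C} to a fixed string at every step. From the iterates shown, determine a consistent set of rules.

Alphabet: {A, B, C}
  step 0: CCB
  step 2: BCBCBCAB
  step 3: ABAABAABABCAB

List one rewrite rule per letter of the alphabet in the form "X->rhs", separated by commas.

  step 2 ⇒ step 3: BCBCBCAB ⇒ AB·A·AB·A·AB·A·BC·AB
    A ↦ BC
    B ↦ AB
    C ↦ A

A->BC, B->AB, C->A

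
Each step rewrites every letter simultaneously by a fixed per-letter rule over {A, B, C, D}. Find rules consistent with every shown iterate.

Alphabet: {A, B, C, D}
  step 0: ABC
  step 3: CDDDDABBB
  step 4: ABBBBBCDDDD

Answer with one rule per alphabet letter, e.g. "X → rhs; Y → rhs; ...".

A->CD, B->D, C->AB, D->B

  step 3 ⇒ step 4: CDDDDABBB ⇒ AB·B·B·B·B·CD·D·D·D
    A ↦ CD
    B ↦ D
    C ↦ AB
    D ↦ B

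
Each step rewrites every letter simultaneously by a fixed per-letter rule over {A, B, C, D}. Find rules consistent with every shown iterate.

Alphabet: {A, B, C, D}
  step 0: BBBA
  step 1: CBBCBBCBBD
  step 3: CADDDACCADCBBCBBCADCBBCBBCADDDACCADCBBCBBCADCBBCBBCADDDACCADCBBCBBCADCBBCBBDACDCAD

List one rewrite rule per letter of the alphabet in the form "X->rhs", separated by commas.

A->D, B->CBB, C->CAD, D->DAC

  step 0 ⇒ step 1: BBBA ⇒ CBB·CBB·CBB·D
    A ↦ D
    B ↦ CBB
    C ↦ CAD  (constrained at step 1)
    D ↦ DAC  (constrained at step 1)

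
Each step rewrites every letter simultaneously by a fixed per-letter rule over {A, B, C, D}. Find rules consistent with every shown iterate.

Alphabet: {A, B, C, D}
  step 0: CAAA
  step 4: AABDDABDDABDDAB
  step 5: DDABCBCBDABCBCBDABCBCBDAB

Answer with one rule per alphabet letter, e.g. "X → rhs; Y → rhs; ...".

A->D, B->AB, C->A, D->CB

  step 4 ⇒ step 5: AABDDABDDABDDAB ⇒ D·D·AB·CB·CB·D·AB·CB·CB·D·AB·CB·CB·D·AB
    A ↦ D
    B ↦ AB
    D ↦ CB
    C ↦ A  (constrained at step 0)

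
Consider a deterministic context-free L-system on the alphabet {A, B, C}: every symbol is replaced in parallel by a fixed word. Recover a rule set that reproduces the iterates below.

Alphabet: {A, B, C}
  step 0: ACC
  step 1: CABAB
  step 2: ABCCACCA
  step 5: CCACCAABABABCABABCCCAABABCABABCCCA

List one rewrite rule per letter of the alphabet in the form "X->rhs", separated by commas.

  step 1 ⇒ step 2: CABAB ⇒ AB·C·CA·C·CA
    A ↦ C
    B ↦ CA
    C ↦ AB

A->C, B->CA, C->AB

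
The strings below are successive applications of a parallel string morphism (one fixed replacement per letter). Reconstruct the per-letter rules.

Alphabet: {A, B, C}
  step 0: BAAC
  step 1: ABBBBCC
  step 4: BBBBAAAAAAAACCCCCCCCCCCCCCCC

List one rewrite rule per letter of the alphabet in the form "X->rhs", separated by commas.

  step 0 ⇒ step 1: BAAC ⇒ A·BB·BB·CC
    A ↦ BB
    B ↦ A
    C ↦ CC

A->BB, B->A, C->CC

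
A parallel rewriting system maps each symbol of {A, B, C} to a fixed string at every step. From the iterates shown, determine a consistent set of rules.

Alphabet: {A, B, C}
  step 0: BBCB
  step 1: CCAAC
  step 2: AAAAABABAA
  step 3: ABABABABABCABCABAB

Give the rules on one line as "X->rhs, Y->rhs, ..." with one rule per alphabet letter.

  step 2 ⇒ step 3: AAAAABABAA ⇒ AB·AB·AB·AB·AB·C·AB·C·AB·AB
    A ↦ AB
    B ↦ C
  step 0 ⇒ step 1: BBCB ⇒ C·C·AA·C
    C ↦ AA

A->AB, B->C, C->AA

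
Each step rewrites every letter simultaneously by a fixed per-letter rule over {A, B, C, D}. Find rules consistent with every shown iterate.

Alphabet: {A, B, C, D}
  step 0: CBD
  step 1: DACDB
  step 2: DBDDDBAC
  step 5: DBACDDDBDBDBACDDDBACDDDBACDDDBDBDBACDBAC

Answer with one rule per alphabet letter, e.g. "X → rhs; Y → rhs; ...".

A->D, B->AC, C->D, D->DB

  step 1 ⇒ step 2: DACDB ⇒ DB·D·D·DB·AC
    A ↦ D
    B ↦ AC
    C ↦ D
    D ↦ DB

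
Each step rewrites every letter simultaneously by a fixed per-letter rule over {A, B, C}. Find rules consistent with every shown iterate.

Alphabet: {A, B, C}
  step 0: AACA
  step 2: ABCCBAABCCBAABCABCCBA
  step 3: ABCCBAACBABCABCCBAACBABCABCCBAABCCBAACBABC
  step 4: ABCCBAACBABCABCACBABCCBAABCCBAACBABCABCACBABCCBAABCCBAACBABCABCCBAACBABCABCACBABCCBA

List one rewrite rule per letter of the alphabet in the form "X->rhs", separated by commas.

A->ABC, B->CB, C->A

  step 3 ⇒ step 4: ABCCBAACBABCABCCBAACBABCABCCBAABCCBAACBABC ⇒ ABC·CB·A·A·CB·ABC·ABC·A·CB·ABC·CB·A·ABC·CB·A·A·CB·ABC·ABC·A·CB·ABC·CB·A·ABC·CB·A·A·CB·ABC·ABC·CB·A·A·CB·ABC·ABC·A·CB·ABC·CB·A
    A ↦ ABC
    B ↦ CB
    C ↦ A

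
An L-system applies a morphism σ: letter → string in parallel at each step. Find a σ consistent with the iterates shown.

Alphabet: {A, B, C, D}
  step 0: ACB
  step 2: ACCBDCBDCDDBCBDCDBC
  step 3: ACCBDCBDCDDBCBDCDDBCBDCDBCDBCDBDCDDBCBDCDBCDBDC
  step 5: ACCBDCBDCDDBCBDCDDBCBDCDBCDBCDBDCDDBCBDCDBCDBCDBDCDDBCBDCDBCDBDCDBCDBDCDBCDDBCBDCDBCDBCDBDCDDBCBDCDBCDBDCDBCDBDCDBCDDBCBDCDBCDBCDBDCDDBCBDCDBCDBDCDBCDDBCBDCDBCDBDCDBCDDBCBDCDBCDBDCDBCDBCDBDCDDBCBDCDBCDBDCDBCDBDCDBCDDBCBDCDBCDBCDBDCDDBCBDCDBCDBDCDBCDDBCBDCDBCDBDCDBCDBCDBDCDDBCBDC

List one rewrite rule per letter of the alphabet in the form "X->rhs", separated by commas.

A->ACC, B->D, C->BDC, D->DBC

  step 2 ⇒ step 3: ACCBDCBDCDDBCBDCDBC ⇒ ACC·BDC·BDC·D·DBC·BDC·D·DBC·BDC·DBC·DBC·D·BDC·D·DBC·BDC·DBC·D·BDC
    A ↦ ACC
    B ↦ D
    C ↦ BDC
    D ↦ DBC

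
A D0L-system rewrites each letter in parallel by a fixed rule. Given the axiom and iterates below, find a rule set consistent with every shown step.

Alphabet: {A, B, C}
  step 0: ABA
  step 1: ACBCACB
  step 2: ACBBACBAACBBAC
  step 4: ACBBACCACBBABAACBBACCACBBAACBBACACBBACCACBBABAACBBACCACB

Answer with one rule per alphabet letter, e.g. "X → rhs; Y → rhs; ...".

A->ACB, B->C, C->BA

  step 1 ⇒ step 2: ACBCACB ⇒ ACB·BA·C·BA·ACB·BA·C
    A ↦ ACB
    B ↦ C
    C ↦ BA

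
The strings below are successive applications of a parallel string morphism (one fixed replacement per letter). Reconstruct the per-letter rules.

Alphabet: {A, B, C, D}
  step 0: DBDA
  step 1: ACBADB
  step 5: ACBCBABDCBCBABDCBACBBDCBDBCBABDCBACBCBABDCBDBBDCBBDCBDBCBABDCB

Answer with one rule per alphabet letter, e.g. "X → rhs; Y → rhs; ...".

  step 0 ⇒ step 1: DBDA ⇒ A·CB·A·DB
    A ↦ DB
    B ↦ CB
    D ↦ A
    C ↦ BD  (constrained at step 1)

A->DB, B->CB, C->BD, D->A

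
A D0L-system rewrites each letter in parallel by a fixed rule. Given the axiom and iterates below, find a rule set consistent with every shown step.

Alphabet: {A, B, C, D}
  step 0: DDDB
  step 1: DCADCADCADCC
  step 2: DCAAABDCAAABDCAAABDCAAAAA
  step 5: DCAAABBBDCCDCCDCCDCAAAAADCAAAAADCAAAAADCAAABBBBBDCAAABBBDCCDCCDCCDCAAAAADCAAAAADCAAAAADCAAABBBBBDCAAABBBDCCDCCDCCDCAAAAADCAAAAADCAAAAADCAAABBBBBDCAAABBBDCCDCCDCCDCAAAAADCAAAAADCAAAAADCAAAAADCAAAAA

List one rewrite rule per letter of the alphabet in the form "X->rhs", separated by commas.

A->B, B->DCC, C->AA, D->DCA

  step 1 ⇒ step 2: DCADCADCADCC ⇒ DCA·AA·B·DCA·AA·B·DCA·AA·B·DCA·AA·AA
    A ↦ B
    C ↦ AA
    D ↦ DCA
  step 0 ⇒ step 1: DDDB ⇒ DCA·DCA·DCA·DCC
    B ↦ DCC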